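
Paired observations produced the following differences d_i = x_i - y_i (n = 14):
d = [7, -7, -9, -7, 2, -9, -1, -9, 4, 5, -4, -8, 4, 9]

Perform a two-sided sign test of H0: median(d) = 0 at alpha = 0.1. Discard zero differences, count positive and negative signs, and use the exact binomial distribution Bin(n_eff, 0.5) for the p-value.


Step 1: Discard zero differences. Original n = 14; n_eff = number of nonzero differences = 14.
Nonzero differences (with sign): +7, -7, -9, -7, +2, -9, -1, -9, +4, +5, -4, -8, +4, +9
Step 2: Count signs: positive = 6, negative = 8.
Step 3: Under H0: P(positive) = 0.5, so the number of positives S ~ Bin(14, 0.5).
Step 4: Two-sided exact p-value = sum of Bin(14,0.5) probabilities at or below the observed probability = 0.790527.
Step 5: alpha = 0.1. fail to reject H0.

n_eff = 14, pos = 6, neg = 8, p = 0.790527, fail to reject H0.


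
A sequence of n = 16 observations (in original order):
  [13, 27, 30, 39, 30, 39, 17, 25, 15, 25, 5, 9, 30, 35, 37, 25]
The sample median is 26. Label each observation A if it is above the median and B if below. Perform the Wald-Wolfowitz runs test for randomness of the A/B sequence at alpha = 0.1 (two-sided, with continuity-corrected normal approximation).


Step 1: Compute median = 26; label A = above, B = below.
Labels in order: BAAAAABBBBBBAAAB  (n_A = 8, n_B = 8)
Step 2: Count runs R = 5.
Step 3: Under H0 (random ordering), E[R] = 2*n_A*n_B/(n_A+n_B) + 1 = 2*8*8/16 + 1 = 9.0000.
        Var[R] = 2*n_A*n_B*(2*n_A*n_B - n_A - n_B) / ((n_A+n_B)^2 * (n_A+n_B-1)) = 14336/3840 = 3.7333.
        SD[R] = 1.9322.
Step 4: Continuity-corrected z = (R + 0.5 - E[R]) / SD[R] = (5 + 0.5 - 9.0000) / 1.9322 = -1.8114.
Step 5: Two-sided p-value via normal approximation = 2*(1 - Phi(|z|)) = 0.070076.
Step 6: alpha = 0.1. reject H0.

R = 5, z = -1.8114, p = 0.070076, reject H0.


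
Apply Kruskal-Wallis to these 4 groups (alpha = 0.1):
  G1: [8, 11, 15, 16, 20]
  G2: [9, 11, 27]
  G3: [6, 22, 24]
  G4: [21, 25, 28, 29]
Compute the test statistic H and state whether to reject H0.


Step 1: Combine all N = 15 observations and assign midranks.
sorted (value, group, rank): (6,G3,1), (8,G1,2), (9,G2,3), (11,G1,4.5), (11,G2,4.5), (15,G1,6), (16,G1,7), (20,G1,8), (21,G4,9), (22,G3,10), (24,G3,11), (25,G4,12), (27,G2,13), (28,G4,14), (29,G4,15)
Step 2: Sum ranks within each group.
R_1 = 27.5 (n_1 = 5)
R_2 = 20.5 (n_2 = 3)
R_3 = 22 (n_3 = 3)
R_4 = 50 (n_4 = 4)
Step 3: H = 12/(N(N+1)) * sum(R_i^2/n_i) - 3(N+1)
     = 12/(15*16) * (27.5^2/5 + 20.5^2/3 + 22^2/3 + 50^2/4) - 3*16
     = 0.050000 * 1077.67 - 48
     = 5.883333.
Step 4: Ties present; correction factor C = 1 - 6/(15^3 - 15) = 0.998214. Corrected H = 5.883333 / 0.998214 = 5.893858.
Step 5: Under H0, H ~ chi^2(3); p-value = 0.116890.
Step 6: alpha = 0.1. fail to reject H0.

H = 5.8939, df = 3, p = 0.116890, fail to reject H0.


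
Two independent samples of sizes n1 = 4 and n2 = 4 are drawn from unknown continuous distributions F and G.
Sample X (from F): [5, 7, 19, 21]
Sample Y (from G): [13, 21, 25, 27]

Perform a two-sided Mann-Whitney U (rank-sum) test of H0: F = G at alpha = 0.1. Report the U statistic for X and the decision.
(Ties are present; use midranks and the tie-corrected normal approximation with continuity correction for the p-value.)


Step 1: Combine and sort all 8 observations; assign midranks.
sorted (value, group): (5,X), (7,X), (13,Y), (19,X), (21,X), (21,Y), (25,Y), (27,Y)
ranks: 5->1, 7->2, 13->3, 19->4, 21->5.5, 21->5.5, 25->7, 27->8
Step 2: Rank sum for X: R1 = 1 + 2 + 4 + 5.5 = 12.5.
Step 3: U_X = R1 - n1(n1+1)/2 = 12.5 - 4*5/2 = 12.5 - 10 = 2.5.
       U_Y = n1*n2 - U_X = 16 - 2.5 = 13.5.
Step 4: Ties are present, so use the tie-corrected normal approximation (with continuity correction) for the p-value.
Step 5: p-value = 0.146489; compare to alpha = 0.1. fail to reject H0.

U_X = 2.5, p = 0.146489, fail to reject H0 at alpha = 0.1.


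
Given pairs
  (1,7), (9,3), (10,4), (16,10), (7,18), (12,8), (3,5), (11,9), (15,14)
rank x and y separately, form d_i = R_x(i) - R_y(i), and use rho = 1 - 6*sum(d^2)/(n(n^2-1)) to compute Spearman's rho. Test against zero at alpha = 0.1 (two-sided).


Step 1: Rank x and y separately (midranks; no ties here).
rank(x): 1->1, 9->4, 10->5, 16->9, 7->3, 12->7, 3->2, 11->6, 15->8
rank(y): 7->4, 3->1, 4->2, 10->7, 18->9, 8->5, 5->3, 9->6, 14->8
Step 2: d_i = R_x(i) - R_y(i); compute d_i^2.
  (1-4)^2=9, (4-1)^2=9, (5-2)^2=9, (9-7)^2=4, (3-9)^2=36, (7-5)^2=4, (2-3)^2=1, (6-6)^2=0, (8-8)^2=0
sum(d^2) = 72.
Step 3: rho = 1 - 6*72 / (9*(9^2 - 1)) = 1 - 432/720 = 0.400000.
Step 4: Under H0, t = rho * sqrt((n-2)/(1-rho^2)) = 1.1547 ~ t(7).
Step 5: Two-sided p-value from the t-distribution with 7 df = 0.286105.
Step 6: alpha = 0.1. fail to reject H0.

rho = 0.4000, p = 0.286105, fail to reject H0 at alpha = 0.1.


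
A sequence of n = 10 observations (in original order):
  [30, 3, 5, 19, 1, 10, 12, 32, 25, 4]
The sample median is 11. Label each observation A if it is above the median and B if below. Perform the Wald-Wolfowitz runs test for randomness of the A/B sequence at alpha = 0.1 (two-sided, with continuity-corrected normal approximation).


Step 1: Compute median = 11; label A = above, B = below.
Labels in order: ABBABBAAAB  (n_A = 5, n_B = 5)
Step 2: Count runs R = 6.
Step 3: Under H0 (random ordering), E[R] = 2*n_A*n_B/(n_A+n_B) + 1 = 2*5*5/10 + 1 = 6.0000.
        Var[R] = 2*n_A*n_B*(2*n_A*n_B - n_A - n_B) / ((n_A+n_B)^2 * (n_A+n_B-1)) = 2000/900 = 2.2222.
        SD[R] = 1.4907.
Step 4: R = E[R], so z = 0 with no continuity correction.
Step 5: Two-sided p-value via normal approximation = 2*(1 - Phi(|z|)) = 1.000000.
Step 6: alpha = 0.1. fail to reject H0.

R = 6, z = 0.0000, p = 1.000000, fail to reject H0.


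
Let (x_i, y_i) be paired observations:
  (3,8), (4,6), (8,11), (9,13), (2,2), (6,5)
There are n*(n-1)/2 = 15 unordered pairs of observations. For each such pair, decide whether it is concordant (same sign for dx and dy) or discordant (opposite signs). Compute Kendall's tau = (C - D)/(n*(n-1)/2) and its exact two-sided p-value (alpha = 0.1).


Step 1: Enumerate the 15 unordered pairs (i,j) with i<j and classify each by sign(x_j-x_i) * sign(y_j-y_i).
  (1,2):dx=+1,dy=-2->D; (1,3):dx=+5,dy=+3->C; (1,4):dx=+6,dy=+5->C; (1,5):dx=-1,dy=-6->C
  (1,6):dx=+3,dy=-3->D; (2,3):dx=+4,dy=+5->C; (2,4):dx=+5,dy=+7->C; (2,5):dx=-2,dy=-4->C
  (2,6):dx=+2,dy=-1->D; (3,4):dx=+1,dy=+2->C; (3,5):dx=-6,dy=-9->C; (3,6):dx=-2,dy=-6->C
  (4,5):dx=-7,dy=-11->C; (4,6):dx=-3,dy=-8->C; (5,6):dx=+4,dy=+3->C
Step 2: C = 12, D = 3, total pairs = 15.
Step 3: tau = (C - D)/(n(n-1)/2) = (12 - 3)/15 = 0.600000.
Step 4: Exact two-sided p-value (enumerate n! = 720 permutations of y under H0): p = 0.136111.
Step 5: alpha = 0.1. fail to reject H0.

tau_b = 0.6000 (C=12, D=3), p = 0.136111, fail to reject H0.


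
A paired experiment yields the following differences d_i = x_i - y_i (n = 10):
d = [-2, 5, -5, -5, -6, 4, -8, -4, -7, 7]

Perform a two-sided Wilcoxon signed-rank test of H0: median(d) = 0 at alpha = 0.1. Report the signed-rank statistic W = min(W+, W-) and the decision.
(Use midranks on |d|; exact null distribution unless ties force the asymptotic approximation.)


Step 1: Drop any zero differences (none here) and take |d_i|.
|d| = [2, 5, 5, 5, 6, 4, 8, 4, 7, 7]
Step 2: Midrank |d_i| (ties get averaged ranks).
ranks: |2|->1, |5|->5, |5|->5, |5|->5, |6|->7, |4|->2.5, |8|->10, |4|->2.5, |7|->8.5, |7|->8.5
Step 3: Attach original signs; sum ranks with positive sign and with negative sign.
W+ = 5 + 2.5 + 8.5 = 16
W- = 1 + 5 + 5 + 7 + 10 + 2.5 + 8.5 = 39
(Check: W+ + W- = 55 should equal n(n+1)/2 = 55.)
Step 4: Test statistic W = min(W+, W-) = 16.
Step 5: Ties in |d|, so use the tie-corrected normal approximation.
        E[W] = n(n+1)/4 = 10*11/4 = 27.5.
        Tie groups: |d|=4 (t=2), |d|=5 (t=3), |d|=7 (t=2); sum(t^3 - t) = 36.
        Var[W] = n(n+1)(2n+1)/24 - sum(t^3-t)/48 = 2310/24 - 36/48 = 95.5.
        z = (W - E[W]) / sqrt(Var[W]) = (16 - 27.5) / 9.7724 = -1.1768.
        Two-sided p = 2*Phi(z) = 0.239282.
Step 6: alpha = 0.1. fail to reject H0.

W+ = 16, W- = 39, W = min = 16, p = 0.239282, fail to reject H0.


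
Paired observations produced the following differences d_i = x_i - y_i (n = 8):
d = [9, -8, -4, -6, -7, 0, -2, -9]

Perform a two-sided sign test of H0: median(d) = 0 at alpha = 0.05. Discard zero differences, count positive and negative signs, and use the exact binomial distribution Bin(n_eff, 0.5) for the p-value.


Step 1: Discard zero differences. Original n = 8; n_eff = number of nonzero differences = 7.
Nonzero differences (with sign): +9, -8, -4, -6, -7, -2, -9
Step 2: Count signs: positive = 1, negative = 6.
Step 3: Under H0: P(positive) = 0.5, so the number of positives S ~ Bin(7, 0.5).
Step 4: Two-sided exact p-value = sum of Bin(7,0.5) probabilities at or below the observed probability = 0.125000.
Step 5: alpha = 0.05. fail to reject H0.

n_eff = 7, pos = 1, neg = 6, p = 0.125000, fail to reject H0.


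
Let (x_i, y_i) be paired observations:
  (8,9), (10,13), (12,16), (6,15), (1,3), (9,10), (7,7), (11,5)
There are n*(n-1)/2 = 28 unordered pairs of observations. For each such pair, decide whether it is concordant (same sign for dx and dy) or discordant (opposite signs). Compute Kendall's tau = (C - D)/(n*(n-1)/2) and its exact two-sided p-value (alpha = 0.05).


Step 1: Enumerate the 28 unordered pairs (i,j) with i<j and classify each by sign(x_j-x_i) * sign(y_j-y_i).
  (1,2):dx=+2,dy=+4->C; (1,3):dx=+4,dy=+7->C; (1,4):dx=-2,dy=+6->D; (1,5):dx=-7,dy=-6->C
  (1,6):dx=+1,dy=+1->C; (1,7):dx=-1,dy=-2->C; (1,8):dx=+3,dy=-4->D; (2,3):dx=+2,dy=+3->C
  (2,4):dx=-4,dy=+2->D; (2,5):dx=-9,dy=-10->C; (2,6):dx=-1,dy=-3->C; (2,7):dx=-3,dy=-6->C
  (2,8):dx=+1,dy=-8->D; (3,4):dx=-6,dy=-1->C; (3,5):dx=-11,dy=-13->C; (3,6):dx=-3,dy=-6->C
  (3,7):dx=-5,dy=-9->C; (3,8):dx=-1,dy=-11->C; (4,5):dx=-5,dy=-12->C; (4,6):dx=+3,dy=-5->D
  (4,7):dx=+1,dy=-8->D; (4,8):dx=+5,dy=-10->D; (5,6):dx=+8,dy=+7->C; (5,7):dx=+6,dy=+4->C
  (5,8):dx=+10,dy=+2->C; (6,7):dx=-2,dy=-3->C; (6,8):dx=+2,dy=-5->D; (7,8):dx=+4,dy=-2->D
Step 2: C = 19, D = 9, total pairs = 28.
Step 3: tau = (C - D)/(n(n-1)/2) = (19 - 9)/28 = 0.357143.
Step 4: Exact two-sided p-value (enumerate n! = 40320 permutations of y under H0): p = 0.275099.
Step 5: alpha = 0.05. fail to reject H0.

tau_b = 0.3571 (C=19, D=9), p = 0.275099, fail to reject H0.


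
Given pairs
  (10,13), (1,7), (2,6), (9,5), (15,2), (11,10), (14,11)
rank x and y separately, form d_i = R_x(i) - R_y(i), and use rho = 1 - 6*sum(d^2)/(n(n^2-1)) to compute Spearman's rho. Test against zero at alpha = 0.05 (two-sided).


Step 1: Rank x and y separately (midranks; no ties here).
rank(x): 10->4, 1->1, 2->2, 9->3, 15->7, 11->5, 14->6
rank(y): 13->7, 7->4, 6->3, 5->2, 2->1, 10->5, 11->6
Step 2: d_i = R_x(i) - R_y(i); compute d_i^2.
  (4-7)^2=9, (1-4)^2=9, (2-3)^2=1, (3-2)^2=1, (7-1)^2=36, (5-5)^2=0, (6-6)^2=0
sum(d^2) = 56.
Step 3: rho = 1 - 6*56 / (7*(7^2 - 1)) = 1 - 336/336 = 0.000000.
Step 4: Under H0, t = rho * sqrt((n-2)/(1-rho^2)) = 0.0000 ~ t(5).
Step 5: Two-sided p-value from the t-distribution with 5 df = 1.000000.
Step 6: alpha = 0.05. fail to reject H0.

rho = 0.0000, p = 1.000000, fail to reject H0 at alpha = 0.05.


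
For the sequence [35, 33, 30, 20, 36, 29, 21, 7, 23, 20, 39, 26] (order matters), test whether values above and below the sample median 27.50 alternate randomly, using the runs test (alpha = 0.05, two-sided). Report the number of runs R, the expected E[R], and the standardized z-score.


Step 1: Compute median = 27.50; label A = above, B = below.
Labels in order: AAABAABBBBAB  (n_A = 6, n_B = 6)
Step 2: Count runs R = 6.
Step 3: Under H0 (random ordering), E[R] = 2*n_A*n_B/(n_A+n_B) + 1 = 2*6*6/12 + 1 = 7.0000.
        Var[R] = 2*n_A*n_B*(2*n_A*n_B - n_A - n_B) / ((n_A+n_B)^2 * (n_A+n_B-1)) = 4320/1584 = 2.7273.
        SD[R] = 1.6514.
Step 4: Continuity-corrected z = (R + 0.5 - E[R]) / SD[R] = (6 + 0.5 - 7.0000) / 1.6514 = -0.3028.
Step 5: Two-sided p-value via normal approximation = 2*(1 - Phi(|z|)) = 0.762069.
Step 6: alpha = 0.05. fail to reject H0.

R = 6, z = -0.3028, p = 0.762069, fail to reject H0.


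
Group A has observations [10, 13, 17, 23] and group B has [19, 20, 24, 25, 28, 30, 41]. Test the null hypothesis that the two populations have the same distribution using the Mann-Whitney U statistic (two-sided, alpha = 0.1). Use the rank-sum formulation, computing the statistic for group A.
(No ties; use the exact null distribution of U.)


Step 1: Combine and sort all 11 observations; assign midranks.
sorted (value, group): (10,X), (13,X), (17,X), (19,Y), (20,Y), (23,X), (24,Y), (25,Y), (28,Y), (30,Y), (41,Y)
ranks: 10->1, 13->2, 17->3, 19->4, 20->5, 23->6, 24->7, 25->8, 28->9, 30->10, 41->11
Step 2: Rank sum for X: R1 = 1 + 2 + 3 + 6 = 12.
Step 3: U_X = R1 - n1(n1+1)/2 = 12 - 4*5/2 = 12 - 10 = 2.
       U_Y = n1*n2 - U_X = 28 - 2 = 26.
Step 4: No ties, so the exact null distribution of U (based on enumerating the C(11,4) = 330 equally likely rank assignments) gives the two-sided p-value.
Step 5: p-value = 0.024242; compare to alpha = 0.1. reject H0.

U_X = 2, p = 0.024242, reject H0 at alpha = 0.1.


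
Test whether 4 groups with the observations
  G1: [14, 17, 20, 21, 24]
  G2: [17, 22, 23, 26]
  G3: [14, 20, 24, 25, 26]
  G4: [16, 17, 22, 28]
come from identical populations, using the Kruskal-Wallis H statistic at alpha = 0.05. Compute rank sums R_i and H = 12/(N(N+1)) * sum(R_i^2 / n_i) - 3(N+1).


Step 1: Combine all N = 18 observations and assign midranks.
sorted (value, group, rank): (14,G1,1.5), (14,G3,1.5), (16,G4,3), (17,G1,5), (17,G2,5), (17,G4,5), (20,G1,7.5), (20,G3,7.5), (21,G1,9), (22,G2,10.5), (22,G4,10.5), (23,G2,12), (24,G1,13.5), (24,G3,13.5), (25,G3,15), (26,G2,16.5), (26,G3,16.5), (28,G4,18)
Step 2: Sum ranks within each group.
R_1 = 36.5 (n_1 = 5)
R_2 = 44 (n_2 = 4)
R_3 = 54 (n_3 = 5)
R_4 = 36.5 (n_4 = 4)
Step 3: H = 12/(N(N+1)) * sum(R_i^2/n_i) - 3(N+1)
     = 12/(18*19) * (36.5^2/5 + 44^2/4 + 54^2/5 + 36.5^2/4) - 3*19
     = 0.035088 * 1666.71 - 57
     = 1.481140.
Step 4: Ties present; correction factor C = 1 - 54/(18^3 - 18) = 0.990712. Corrected H = 1.481140 / 0.990712 = 1.495026.
Step 5: Under H0, H ~ chi^2(3); p-value = 0.683419.
Step 6: alpha = 0.05. fail to reject H0.

H = 1.4950, df = 3, p = 0.683419, fail to reject H0.


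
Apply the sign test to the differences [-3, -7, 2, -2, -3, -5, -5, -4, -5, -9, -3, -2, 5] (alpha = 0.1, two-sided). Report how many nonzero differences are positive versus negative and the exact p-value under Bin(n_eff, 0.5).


Step 1: Discard zero differences. Original n = 13; n_eff = number of nonzero differences = 13.
Nonzero differences (with sign): -3, -7, +2, -2, -3, -5, -5, -4, -5, -9, -3, -2, +5
Step 2: Count signs: positive = 2, negative = 11.
Step 3: Under H0: P(positive) = 0.5, so the number of positives S ~ Bin(13, 0.5).
Step 4: Two-sided exact p-value = sum of Bin(13,0.5) probabilities at or below the observed probability = 0.022461.
Step 5: alpha = 0.1. reject H0.

n_eff = 13, pos = 2, neg = 11, p = 0.022461, reject H0.


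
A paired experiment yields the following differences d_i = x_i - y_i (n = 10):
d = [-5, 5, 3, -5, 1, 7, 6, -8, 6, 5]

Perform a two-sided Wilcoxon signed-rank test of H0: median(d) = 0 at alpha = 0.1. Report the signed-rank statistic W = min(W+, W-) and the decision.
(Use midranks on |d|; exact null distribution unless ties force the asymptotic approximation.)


Step 1: Drop any zero differences (none here) and take |d_i|.
|d| = [5, 5, 3, 5, 1, 7, 6, 8, 6, 5]
Step 2: Midrank |d_i| (ties get averaged ranks).
ranks: |5|->4.5, |5|->4.5, |3|->2, |5|->4.5, |1|->1, |7|->9, |6|->7.5, |8|->10, |6|->7.5, |5|->4.5
Step 3: Attach original signs; sum ranks with positive sign and with negative sign.
W+ = 4.5 + 2 + 1 + 9 + 7.5 + 7.5 + 4.5 = 36
W- = 4.5 + 4.5 + 10 = 19
(Check: W+ + W- = 55 should equal n(n+1)/2 = 55.)
Step 4: Test statistic W = min(W+, W-) = 19.
Step 5: Ties in |d|, so use the tie-corrected normal approximation.
        E[W] = n(n+1)/4 = 10*11/4 = 27.5.
        Tie groups: |d|=5 (t=4), |d|=6 (t=2); sum(t^3 - t) = 66.
        Var[W] = n(n+1)(2n+1)/24 - sum(t^3-t)/48 = 2310/24 - 66/48 = 94.875.
        z = (W - E[W]) / sqrt(Var[W]) = (19 - 27.5) / 9.7404 = -0.8727.
        Two-sided p = 2*Phi(z) = 0.382851.
Step 6: alpha = 0.1. fail to reject H0.

W+ = 36, W- = 19, W = min = 19, p = 0.382851, fail to reject H0.


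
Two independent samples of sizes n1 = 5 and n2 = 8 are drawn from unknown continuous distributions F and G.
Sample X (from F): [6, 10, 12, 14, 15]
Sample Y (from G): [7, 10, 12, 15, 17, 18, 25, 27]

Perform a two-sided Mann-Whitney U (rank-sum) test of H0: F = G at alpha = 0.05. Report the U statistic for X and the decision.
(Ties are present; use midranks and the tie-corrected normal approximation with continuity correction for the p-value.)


Step 1: Combine and sort all 13 observations; assign midranks.
sorted (value, group): (6,X), (7,Y), (10,X), (10,Y), (12,X), (12,Y), (14,X), (15,X), (15,Y), (17,Y), (18,Y), (25,Y), (27,Y)
ranks: 6->1, 7->2, 10->3.5, 10->3.5, 12->5.5, 12->5.5, 14->7, 15->8.5, 15->8.5, 17->10, 18->11, 25->12, 27->13
Step 2: Rank sum for X: R1 = 1 + 3.5 + 5.5 + 7 + 8.5 = 25.5.
Step 3: U_X = R1 - n1(n1+1)/2 = 25.5 - 5*6/2 = 25.5 - 15 = 10.5.
       U_Y = n1*n2 - U_X = 40 - 10.5 = 29.5.
Step 4: Ties are present, so use the tie-corrected normal approximation (with continuity correction) for the p-value.
Step 5: p-value = 0.185859; compare to alpha = 0.05. fail to reject H0.

U_X = 10.5, p = 0.185859, fail to reject H0 at alpha = 0.05.


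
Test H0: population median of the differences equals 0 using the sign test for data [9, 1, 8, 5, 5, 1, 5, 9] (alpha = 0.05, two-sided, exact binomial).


Step 1: Discard zero differences. Original n = 8; n_eff = number of nonzero differences = 8.
Nonzero differences (with sign): +9, +1, +8, +5, +5, +1, +5, +9
Step 2: Count signs: positive = 8, negative = 0.
Step 3: Under H0: P(positive) = 0.5, so the number of positives S ~ Bin(8, 0.5).
Step 4: Two-sided exact p-value = sum of Bin(8,0.5) probabilities at or below the observed probability = 0.007812.
Step 5: alpha = 0.05. reject H0.

n_eff = 8, pos = 8, neg = 0, p = 0.007812, reject H0.


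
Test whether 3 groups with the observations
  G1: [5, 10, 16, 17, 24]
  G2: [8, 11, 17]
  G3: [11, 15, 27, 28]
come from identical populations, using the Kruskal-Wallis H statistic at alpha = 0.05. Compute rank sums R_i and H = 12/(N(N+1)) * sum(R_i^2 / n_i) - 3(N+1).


Step 1: Combine all N = 12 observations and assign midranks.
sorted (value, group, rank): (5,G1,1), (8,G2,2), (10,G1,3), (11,G2,4.5), (11,G3,4.5), (15,G3,6), (16,G1,7), (17,G1,8.5), (17,G2,8.5), (24,G1,10), (27,G3,11), (28,G3,12)
Step 2: Sum ranks within each group.
R_1 = 29.5 (n_1 = 5)
R_2 = 15 (n_2 = 3)
R_3 = 33.5 (n_3 = 4)
Step 3: H = 12/(N(N+1)) * sum(R_i^2/n_i) - 3(N+1)
     = 12/(12*13) * (29.5^2/5 + 15^2/3 + 33.5^2/4) - 3*13
     = 0.076923 * 529.612 - 39
     = 1.739423.
Step 4: Ties present; correction factor C = 1 - 12/(12^3 - 12) = 0.993007. Corrected H = 1.739423 / 0.993007 = 1.751673.
Step 5: Under H0, H ~ chi^2(2); p-value = 0.416514.
Step 6: alpha = 0.05. fail to reject H0.

H = 1.7517, df = 2, p = 0.416514, fail to reject H0.


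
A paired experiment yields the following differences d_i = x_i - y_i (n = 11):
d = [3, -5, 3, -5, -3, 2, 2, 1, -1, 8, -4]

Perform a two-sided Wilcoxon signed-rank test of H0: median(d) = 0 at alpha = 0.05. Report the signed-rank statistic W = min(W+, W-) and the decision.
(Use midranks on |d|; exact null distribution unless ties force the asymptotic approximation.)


Step 1: Drop any zero differences (none here) and take |d_i|.
|d| = [3, 5, 3, 5, 3, 2, 2, 1, 1, 8, 4]
Step 2: Midrank |d_i| (ties get averaged ranks).
ranks: |3|->6, |5|->9.5, |3|->6, |5|->9.5, |3|->6, |2|->3.5, |2|->3.5, |1|->1.5, |1|->1.5, |8|->11, |4|->8
Step 3: Attach original signs; sum ranks with positive sign and with negative sign.
W+ = 6 + 6 + 3.5 + 3.5 + 1.5 + 11 = 31.5
W- = 9.5 + 9.5 + 6 + 1.5 + 8 = 34.5
(Check: W+ + W- = 66 should equal n(n+1)/2 = 66.)
Step 4: Test statistic W = min(W+, W-) = 31.5.
Step 5: Ties in |d|, so use the tie-corrected normal approximation.
        E[W] = n(n+1)/4 = 11*12/4 = 33.
        Tie groups: |d|=1 (t=2), |d|=2 (t=2), |d|=3 (t=3), |d|=5 (t=2); sum(t^3 - t) = 42.
        Var[W] = n(n+1)(2n+1)/24 - sum(t^3-t)/48 = 3036/24 - 42/48 = 125.625.
        z = (W - E[W]) / sqrt(Var[W]) = (31.5 - 33) / 11.2083 = -0.1338.
        Two-sided p = 2*Phi(z) = 0.893537.
Step 6: alpha = 0.05. fail to reject H0.

W+ = 31.5, W- = 34.5, W = min = 31.5, p = 0.893537, fail to reject H0.


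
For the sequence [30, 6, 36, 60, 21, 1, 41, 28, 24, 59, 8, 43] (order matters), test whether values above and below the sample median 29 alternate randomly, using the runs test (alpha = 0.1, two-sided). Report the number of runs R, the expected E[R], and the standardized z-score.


Step 1: Compute median = 29; label A = above, B = below.
Labels in order: ABAABBABBABA  (n_A = 6, n_B = 6)
Step 2: Count runs R = 9.
Step 3: Under H0 (random ordering), E[R] = 2*n_A*n_B/(n_A+n_B) + 1 = 2*6*6/12 + 1 = 7.0000.
        Var[R] = 2*n_A*n_B*(2*n_A*n_B - n_A - n_B) / ((n_A+n_B)^2 * (n_A+n_B-1)) = 4320/1584 = 2.7273.
        SD[R] = 1.6514.
Step 4: Continuity-corrected z = (R - 0.5 - E[R]) / SD[R] = (9 - 0.5 - 7.0000) / 1.6514 = 0.9083.
Step 5: Two-sided p-value via normal approximation = 2*(1 - Phi(|z|)) = 0.363722.
Step 6: alpha = 0.1. fail to reject H0.

R = 9, z = 0.9083, p = 0.363722, fail to reject H0.


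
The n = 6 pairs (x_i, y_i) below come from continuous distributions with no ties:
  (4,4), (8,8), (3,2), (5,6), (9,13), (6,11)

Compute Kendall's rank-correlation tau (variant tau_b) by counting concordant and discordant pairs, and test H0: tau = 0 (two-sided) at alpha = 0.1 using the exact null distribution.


Step 1: Enumerate the 15 unordered pairs (i,j) with i<j and classify each by sign(x_j-x_i) * sign(y_j-y_i).
  (1,2):dx=+4,dy=+4->C; (1,3):dx=-1,dy=-2->C; (1,4):dx=+1,dy=+2->C; (1,5):dx=+5,dy=+9->C
  (1,6):dx=+2,dy=+7->C; (2,3):dx=-5,dy=-6->C; (2,4):dx=-3,dy=-2->C; (2,5):dx=+1,dy=+5->C
  (2,6):dx=-2,dy=+3->D; (3,4):dx=+2,dy=+4->C; (3,5):dx=+6,dy=+11->C; (3,6):dx=+3,dy=+9->C
  (4,5):dx=+4,dy=+7->C; (4,6):dx=+1,dy=+5->C; (5,6):dx=-3,dy=-2->C
Step 2: C = 14, D = 1, total pairs = 15.
Step 3: tau = (C - D)/(n(n-1)/2) = (14 - 1)/15 = 0.866667.
Step 4: Exact two-sided p-value (enumerate n! = 720 permutations of y under H0): p = 0.016667.
Step 5: alpha = 0.1. reject H0.

tau_b = 0.8667 (C=14, D=1), p = 0.016667, reject H0.


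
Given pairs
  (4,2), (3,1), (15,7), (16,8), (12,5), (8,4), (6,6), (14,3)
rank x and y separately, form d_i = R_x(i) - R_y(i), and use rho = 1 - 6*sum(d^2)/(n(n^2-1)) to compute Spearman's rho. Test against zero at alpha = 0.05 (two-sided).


Step 1: Rank x and y separately (midranks; no ties here).
rank(x): 4->2, 3->1, 15->7, 16->8, 12->5, 8->4, 6->3, 14->6
rank(y): 2->2, 1->1, 7->7, 8->8, 5->5, 4->4, 6->6, 3->3
Step 2: d_i = R_x(i) - R_y(i); compute d_i^2.
  (2-2)^2=0, (1-1)^2=0, (7-7)^2=0, (8-8)^2=0, (5-5)^2=0, (4-4)^2=0, (3-6)^2=9, (6-3)^2=9
sum(d^2) = 18.
Step 3: rho = 1 - 6*18 / (8*(8^2 - 1)) = 1 - 108/504 = 0.785714.
Step 4: Under H0, t = rho * sqrt((n-2)/(1-rho^2)) = 3.1113 ~ t(6).
Step 5: Two-sided p-value from the t-distribution with 6 df = 0.020815.
Step 6: alpha = 0.05. reject H0.

rho = 0.7857, p = 0.020815, reject H0 at alpha = 0.05.


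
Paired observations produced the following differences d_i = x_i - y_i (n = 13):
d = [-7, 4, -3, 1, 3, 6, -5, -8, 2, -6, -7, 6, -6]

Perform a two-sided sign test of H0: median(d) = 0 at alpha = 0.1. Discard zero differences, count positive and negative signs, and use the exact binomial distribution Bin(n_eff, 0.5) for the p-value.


Step 1: Discard zero differences. Original n = 13; n_eff = number of nonzero differences = 13.
Nonzero differences (with sign): -7, +4, -3, +1, +3, +6, -5, -8, +2, -6, -7, +6, -6
Step 2: Count signs: positive = 6, negative = 7.
Step 3: Under H0: P(positive) = 0.5, so the number of positives S ~ Bin(13, 0.5).
Step 4: Two-sided exact p-value = sum of Bin(13,0.5) probabilities at or below the observed probability = 1.000000.
Step 5: alpha = 0.1. fail to reject H0.

n_eff = 13, pos = 6, neg = 7, p = 1.000000, fail to reject H0.


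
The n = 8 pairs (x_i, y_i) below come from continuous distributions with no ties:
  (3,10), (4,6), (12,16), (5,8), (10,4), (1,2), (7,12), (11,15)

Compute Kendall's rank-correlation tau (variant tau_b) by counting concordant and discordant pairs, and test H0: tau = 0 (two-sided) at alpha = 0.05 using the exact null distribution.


Step 1: Enumerate the 28 unordered pairs (i,j) with i<j and classify each by sign(x_j-x_i) * sign(y_j-y_i).
  (1,2):dx=+1,dy=-4->D; (1,3):dx=+9,dy=+6->C; (1,4):dx=+2,dy=-2->D; (1,5):dx=+7,dy=-6->D
  (1,6):dx=-2,dy=-8->C; (1,7):dx=+4,dy=+2->C; (1,8):dx=+8,dy=+5->C; (2,3):dx=+8,dy=+10->C
  (2,4):dx=+1,dy=+2->C; (2,5):dx=+6,dy=-2->D; (2,6):dx=-3,dy=-4->C; (2,7):dx=+3,dy=+6->C
  (2,8):dx=+7,dy=+9->C; (3,4):dx=-7,dy=-8->C; (3,5):dx=-2,dy=-12->C; (3,6):dx=-11,dy=-14->C
  (3,7):dx=-5,dy=-4->C; (3,8):dx=-1,dy=-1->C; (4,5):dx=+5,dy=-4->D; (4,6):dx=-4,dy=-6->C
  (4,7):dx=+2,dy=+4->C; (4,8):dx=+6,dy=+7->C; (5,6):dx=-9,dy=-2->C; (5,7):dx=-3,dy=+8->D
  (5,8):dx=+1,dy=+11->C; (6,7):dx=+6,dy=+10->C; (6,8):dx=+10,dy=+13->C; (7,8):dx=+4,dy=+3->C
Step 2: C = 22, D = 6, total pairs = 28.
Step 3: tau = (C - D)/(n(n-1)/2) = (22 - 6)/28 = 0.571429.
Step 4: Exact two-sided p-value (enumerate n! = 40320 permutations of y under H0): p = 0.061012.
Step 5: alpha = 0.05. fail to reject H0.

tau_b = 0.5714 (C=22, D=6), p = 0.061012, fail to reject H0.


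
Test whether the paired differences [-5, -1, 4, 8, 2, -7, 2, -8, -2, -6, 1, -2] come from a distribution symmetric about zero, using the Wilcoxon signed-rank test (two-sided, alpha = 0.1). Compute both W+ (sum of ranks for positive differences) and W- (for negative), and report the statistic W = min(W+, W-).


Step 1: Drop any zero differences (none here) and take |d_i|.
|d| = [5, 1, 4, 8, 2, 7, 2, 8, 2, 6, 1, 2]
Step 2: Midrank |d_i| (ties get averaged ranks).
ranks: |5|->8, |1|->1.5, |4|->7, |8|->11.5, |2|->4.5, |7|->10, |2|->4.5, |8|->11.5, |2|->4.5, |6|->9, |1|->1.5, |2|->4.5
Step 3: Attach original signs; sum ranks with positive sign and with negative sign.
W+ = 7 + 11.5 + 4.5 + 4.5 + 1.5 = 29
W- = 8 + 1.5 + 10 + 11.5 + 4.5 + 9 + 4.5 = 49
(Check: W+ + W- = 78 should equal n(n+1)/2 = 78.)
Step 4: Test statistic W = min(W+, W-) = 29.
Step 5: Ties in |d|, so use the tie-corrected normal approximation.
        E[W] = n(n+1)/4 = 12*13/4 = 39.
        Tie groups: |d|=1 (t=2), |d|=2 (t=4), |d|=8 (t=2); sum(t^3 - t) = 72.
        Var[W] = n(n+1)(2n+1)/24 - sum(t^3-t)/48 = 3900/24 - 72/48 = 161.
        z = (W - E[W]) / sqrt(Var[W]) = (29 - 39) / 12.6886 = -0.7881.
        Two-sided p = 2*Phi(z) = 0.430632.
Step 6: alpha = 0.1. fail to reject H0.

W+ = 29, W- = 49, W = min = 29, p = 0.430632, fail to reject H0.


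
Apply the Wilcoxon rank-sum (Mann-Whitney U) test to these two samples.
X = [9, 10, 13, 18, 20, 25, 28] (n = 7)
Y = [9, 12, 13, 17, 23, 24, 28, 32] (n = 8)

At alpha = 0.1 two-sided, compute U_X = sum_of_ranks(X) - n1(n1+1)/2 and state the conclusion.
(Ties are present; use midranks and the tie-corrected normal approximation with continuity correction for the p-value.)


Step 1: Combine and sort all 15 observations; assign midranks.
sorted (value, group): (9,X), (9,Y), (10,X), (12,Y), (13,X), (13,Y), (17,Y), (18,X), (20,X), (23,Y), (24,Y), (25,X), (28,X), (28,Y), (32,Y)
ranks: 9->1.5, 9->1.5, 10->3, 12->4, 13->5.5, 13->5.5, 17->7, 18->8, 20->9, 23->10, 24->11, 25->12, 28->13.5, 28->13.5, 32->15
Step 2: Rank sum for X: R1 = 1.5 + 3 + 5.5 + 8 + 9 + 12 + 13.5 = 52.5.
Step 3: U_X = R1 - n1(n1+1)/2 = 52.5 - 7*8/2 = 52.5 - 28 = 24.5.
       U_Y = n1*n2 - U_X = 56 - 24.5 = 31.5.
Step 4: Ties are present, so use the tie-corrected normal approximation (with continuity correction) for the p-value.
Step 5: p-value = 0.727753; compare to alpha = 0.1. fail to reject H0.

U_X = 24.5, p = 0.727753, fail to reject H0 at alpha = 0.1.


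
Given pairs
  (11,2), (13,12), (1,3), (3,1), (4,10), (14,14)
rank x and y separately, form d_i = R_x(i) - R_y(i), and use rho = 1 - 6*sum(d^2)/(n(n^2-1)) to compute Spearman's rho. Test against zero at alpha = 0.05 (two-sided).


Step 1: Rank x and y separately (midranks; no ties here).
rank(x): 11->4, 13->5, 1->1, 3->2, 4->3, 14->6
rank(y): 2->2, 12->5, 3->3, 1->1, 10->4, 14->6
Step 2: d_i = R_x(i) - R_y(i); compute d_i^2.
  (4-2)^2=4, (5-5)^2=0, (1-3)^2=4, (2-1)^2=1, (3-4)^2=1, (6-6)^2=0
sum(d^2) = 10.
Step 3: rho = 1 - 6*10 / (6*(6^2 - 1)) = 1 - 60/210 = 0.714286.
Step 4: Under H0, t = rho * sqrt((n-2)/(1-rho^2)) = 2.0412 ~ t(4).
Step 5: Two-sided p-value from the t-distribution with 4 df = 0.110787.
Step 6: alpha = 0.05. fail to reject H0.

rho = 0.7143, p = 0.110787, fail to reject H0 at alpha = 0.05.


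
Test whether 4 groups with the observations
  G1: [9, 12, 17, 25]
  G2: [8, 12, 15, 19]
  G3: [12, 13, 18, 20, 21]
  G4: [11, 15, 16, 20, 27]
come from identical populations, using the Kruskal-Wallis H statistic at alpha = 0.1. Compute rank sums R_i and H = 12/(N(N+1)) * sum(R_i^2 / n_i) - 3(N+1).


Step 1: Combine all N = 18 observations and assign midranks.
sorted (value, group, rank): (8,G2,1), (9,G1,2), (11,G4,3), (12,G1,5), (12,G2,5), (12,G3,5), (13,G3,7), (15,G2,8.5), (15,G4,8.5), (16,G4,10), (17,G1,11), (18,G3,12), (19,G2,13), (20,G3,14.5), (20,G4,14.5), (21,G3,16), (25,G1,17), (27,G4,18)
Step 2: Sum ranks within each group.
R_1 = 35 (n_1 = 4)
R_2 = 27.5 (n_2 = 4)
R_3 = 54.5 (n_3 = 5)
R_4 = 54 (n_4 = 5)
Step 3: H = 12/(N(N+1)) * sum(R_i^2/n_i) - 3(N+1)
     = 12/(18*19) * (35^2/4 + 27.5^2/4 + 54.5^2/5 + 54^2/5) - 3*19
     = 0.035088 * 1672.56 - 57
     = 1.686404.
Step 4: Ties present; correction factor C = 1 - 36/(18^3 - 18) = 0.993808. Corrected H = 1.686404 / 0.993808 = 1.696911.
Step 5: Under H0, H ~ chi^2(3); p-value = 0.637621.
Step 6: alpha = 0.1. fail to reject H0.

H = 1.6969, df = 3, p = 0.637621, fail to reject H0.


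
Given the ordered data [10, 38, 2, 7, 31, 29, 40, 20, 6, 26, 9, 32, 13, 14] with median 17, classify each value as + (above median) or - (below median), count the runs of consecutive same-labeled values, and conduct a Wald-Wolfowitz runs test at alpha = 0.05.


Step 1: Compute median = 17; label A = above, B = below.
Labels in order: BABBAAAABABABB  (n_A = 7, n_B = 7)
Step 2: Count runs R = 9.
Step 3: Under H0 (random ordering), E[R] = 2*n_A*n_B/(n_A+n_B) + 1 = 2*7*7/14 + 1 = 8.0000.
        Var[R] = 2*n_A*n_B*(2*n_A*n_B - n_A - n_B) / ((n_A+n_B)^2 * (n_A+n_B-1)) = 8232/2548 = 3.2308.
        SD[R] = 1.7974.
Step 4: Continuity-corrected z = (R - 0.5 - E[R]) / SD[R] = (9 - 0.5 - 8.0000) / 1.7974 = 0.2782.
Step 5: Two-sided p-value via normal approximation = 2*(1 - Phi(|z|)) = 0.780879.
Step 6: alpha = 0.05. fail to reject H0.

R = 9, z = 0.2782, p = 0.780879, fail to reject H0.


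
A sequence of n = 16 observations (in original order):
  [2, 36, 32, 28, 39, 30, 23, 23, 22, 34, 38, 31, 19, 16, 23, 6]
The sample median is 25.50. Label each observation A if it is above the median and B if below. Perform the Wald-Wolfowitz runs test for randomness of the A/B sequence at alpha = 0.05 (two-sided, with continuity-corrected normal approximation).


Step 1: Compute median = 25.50; label A = above, B = below.
Labels in order: BAAAAABBBAAABBBB  (n_A = 8, n_B = 8)
Step 2: Count runs R = 5.
Step 3: Under H0 (random ordering), E[R] = 2*n_A*n_B/(n_A+n_B) + 1 = 2*8*8/16 + 1 = 9.0000.
        Var[R] = 2*n_A*n_B*(2*n_A*n_B - n_A - n_B) / ((n_A+n_B)^2 * (n_A+n_B-1)) = 14336/3840 = 3.7333.
        SD[R] = 1.9322.
Step 4: Continuity-corrected z = (R + 0.5 - E[R]) / SD[R] = (5 + 0.5 - 9.0000) / 1.9322 = -1.8114.
Step 5: Two-sided p-value via normal approximation = 2*(1 - Phi(|z|)) = 0.070076.
Step 6: alpha = 0.05. fail to reject H0.

R = 5, z = -1.8114, p = 0.070076, fail to reject H0.


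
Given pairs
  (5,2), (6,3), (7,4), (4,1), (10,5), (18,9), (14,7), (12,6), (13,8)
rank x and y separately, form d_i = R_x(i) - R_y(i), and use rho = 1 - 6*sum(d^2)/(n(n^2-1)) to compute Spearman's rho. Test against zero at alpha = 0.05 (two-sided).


Step 1: Rank x and y separately (midranks; no ties here).
rank(x): 5->2, 6->3, 7->4, 4->1, 10->5, 18->9, 14->8, 12->6, 13->7
rank(y): 2->2, 3->3, 4->4, 1->1, 5->5, 9->9, 7->7, 6->6, 8->8
Step 2: d_i = R_x(i) - R_y(i); compute d_i^2.
  (2-2)^2=0, (3-3)^2=0, (4-4)^2=0, (1-1)^2=0, (5-5)^2=0, (9-9)^2=0, (8-7)^2=1, (6-6)^2=0, (7-8)^2=1
sum(d^2) = 2.
Step 3: rho = 1 - 6*2 / (9*(9^2 - 1)) = 1 - 12/720 = 0.983333.
Step 4: Under H0, t = rho * sqrt((n-2)/(1-rho^2)) = 14.3096 ~ t(7).
Step 5: Two-sided p-value from the t-distribution with 7 df = 0.000002.
Step 6: alpha = 0.05. reject H0.

rho = 0.9833, p = 0.000002, reject H0 at alpha = 0.05.


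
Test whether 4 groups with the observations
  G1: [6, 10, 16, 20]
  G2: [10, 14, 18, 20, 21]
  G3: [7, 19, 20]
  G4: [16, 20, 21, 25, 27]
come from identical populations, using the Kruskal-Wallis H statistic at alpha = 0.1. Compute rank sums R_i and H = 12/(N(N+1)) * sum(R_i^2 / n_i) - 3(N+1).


Step 1: Combine all N = 17 observations and assign midranks.
sorted (value, group, rank): (6,G1,1), (7,G3,2), (10,G1,3.5), (10,G2,3.5), (14,G2,5), (16,G1,6.5), (16,G4,6.5), (18,G2,8), (19,G3,9), (20,G1,11.5), (20,G2,11.5), (20,G3,11.5), (20,G4,11.5), (21,G2,14.5), (21,G4,14.5), (25,G4,16), (27,G4,17)
Step 2: Sum ranks within each group.
R_1 = 22.5 (n_1 = 4)
R_2 = 42.5 (n_2 = 5)
R_3 = 22.5 (n_3 = 3)
R_4 = 65.5 (n_4 = 5)
Step 3: H = 12/(N(N+1)) * sum(R_i^2/n_i) - 3(N+1)
     = 12/(17*18) * (22.5^2/4 + 42.5^2/5 + 22.5^2/3 + 65.5^2/5) - 3*18
     = 0.039216 * 1514.61 - 54
     = 5.396569.
Step 4: Ties present; correction factor C = 1 - 78/(17^3 - 17) = 0.984069. Corrected H = 5.396569 / 0.984069 = 5.483935.
Step 5: Under H0, H ~ chi^2(3); p-value = 0.139603.
Step 6: alpha = 0.1. fail to reject H0.

H = 5.4839, df = 3, p = 0.139603, fail to reject H0.


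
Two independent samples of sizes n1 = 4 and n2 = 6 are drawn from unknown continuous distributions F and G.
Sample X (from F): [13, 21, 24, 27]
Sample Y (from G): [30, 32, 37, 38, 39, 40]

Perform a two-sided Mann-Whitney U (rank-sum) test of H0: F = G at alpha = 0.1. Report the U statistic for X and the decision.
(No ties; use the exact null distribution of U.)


Step 1: Combine and sort all 10 observations; assign midranks.
sorted (value, group): (13,X), (21,X), (24,X), (27,X), (30,Y), (32,Y), (37,Y), (38,Y), (39,Y), (40,Y)
ranks: 13->1, 21->2, 24->3, 27->4, 30->5, 32->6, 37->7, 38->8, 39->9, 40->10
Step 2: Rank sum for X: R1 = 1 + 2 + 3 + 4 = 10.
Step 3: U_X = R1 - n1(n1+1)/2 = 10 - 4*5/2 = 10 - 10 = 0.
       U_Y = n1*n2 - U_X = 24 - 0 = 24.
Step 4: No ties, so the exact null distribution of U (based on enumerating the C(10,4) = 210 equally likely rank assignments) gives the two-sided p-value.
Step 5: p-value = 0.009524; compare to alpha = 0.1. reject H0.

U_X = 0, p = 0.009524, reject H0 at alpha = 0.1.


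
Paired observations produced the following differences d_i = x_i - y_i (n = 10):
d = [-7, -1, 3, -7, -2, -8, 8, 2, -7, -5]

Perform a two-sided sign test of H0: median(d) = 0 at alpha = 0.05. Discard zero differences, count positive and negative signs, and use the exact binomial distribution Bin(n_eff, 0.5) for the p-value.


Step 1: Discard zero differences. Original n = 10; n_eff = number of nonzero differences = 10.
Nonzero differences (with sign): -7, -1, +3, -7, -2, -8, +8, +2, -7, -5
Step 2: Count signs: positive = 3, negative = 7.
Step 3: Under H0: P(positive) = 0.5, so the number of positives S ~ Bin(10, 0.5).
Step 4: Two-sided exact p-value = sum of Bin(10,0.5) probabilities at or below the observed probability = 0.343750.
Step 5: alpha = 0.05. fail to reject H0.

n_eff = 10, pos = 3, neg = 7, p = 0.343750, fail to reject H0.


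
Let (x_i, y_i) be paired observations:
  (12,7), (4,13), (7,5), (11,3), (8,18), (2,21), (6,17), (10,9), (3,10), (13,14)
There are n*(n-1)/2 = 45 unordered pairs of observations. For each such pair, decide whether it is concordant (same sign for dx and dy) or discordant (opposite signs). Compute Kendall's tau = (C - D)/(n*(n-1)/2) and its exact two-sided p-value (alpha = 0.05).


Step 1: Enumerate the 45 unordered pairs (i,j) with i<j and classify each by sign(x_j-x_i) * sign(y_j-y_i).
  (1,2):dx=-8,dy=+6->D; (1,3):dx=-5,dy=-2->C; (1,4):dx=-1,dy=-4->C; (1,5):dx=-4,dy=+11->D
  (1,6):dx=-10,dy=+14->D; (1,7):dx=-6,dy=+10->D; (1,8):dx=-2,dy=+2->D; (1,9):dx=-9,dy=+3->D
  (1,10):dx=+1,dy=+7->C; (2,3):dx=+3,dy=-8->D; (2,4):dx=+7,dy=-10->D; (2,5):dx=+4,dy=+5->C
  (2,6):dx=-2,dy=+8->D; (2,7):dx=+2,dy=+4->C; (2,8):dx=+6,dy=-4->D; (2,9):dx=-1,dy=-3->C
  (2,10):dx=+9,dy=+1->C; (3,4):dx=+4,dy=-2->D; (3,5):dx=+1,dy=+13->C; (3,6):dx=-5,dy=+16->D
  (3,7):dx=-1,dy=+12->D; (3,8):dx=+3,dy=+4->C; (3,9):dx=-4,dy=+5->D; (3,10):dx=+6,dy=+9->C
  (4,5):dx=-3,dy=+15->D; (4,6):dx=-9,dy=+18->D; (4,7):dx=-5,dy=+14->D; (4,8):dx=-1,dy=+6->D
  (4,9):dx=-8,dy=+7->D; (4,10):dx=+2,dy=+11->C; (5,6):dx=-6,dy=+3->D; (5,7):dx=-2,dy=-1->C
  (5,8):dx=+2,dy=-9->D; (5,9):dx=-5,dy=-8->C; (5,10):dx=+5,dy=-4->D; (6,7):dx=+4,dy=-4->D
  (6,8):dx=+8,dy=-12->D; (6,9):dx=+1,dy=-11->D; (6,10):dx=+11,dy=-7->D; (7,8):dx=+4,dy=-8->D
  (7,9):dx=-3,dy=-7->C; (7,10):dx=+7,dy=-3->D; (8,9):dx=-7,dy=+1->D; (8,10):dx=+3,dy=+5->C
  (9,10):dx=+10,dy=+4->C
Step 2: C = 16, D = 29, total pairs = 45.
Step 3: tau = (C - D)/(n(n-1)/2) = (16 - 29)/45 = -0.288889.
Step 4: Exact two-sided p-value (enumerate n! = 3628800 permutations of y under H0): p = 0.291248.
Step 5: alpha = 0.05. fail to reject H0.

tau_b = -0.2889 (C=16, D=29), p = 0.291248, fail to reject H0.


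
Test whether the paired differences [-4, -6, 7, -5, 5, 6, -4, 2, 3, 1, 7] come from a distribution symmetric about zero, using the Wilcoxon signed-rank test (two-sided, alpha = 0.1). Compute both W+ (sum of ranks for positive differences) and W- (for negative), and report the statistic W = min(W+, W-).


Step 1: Drop any zero differences (none here) and take |d_i|.
|d| = [4, 6, 7, 5, 5, 6, 4, 2, 3, 1, 7]
Step 2: Midrank |d_i| (ties get averaged ranks).
ranks: |4|->4.5, |6|->8.5, |7|->10.5, |5|->6.5, |5|->6.5, |6|->8.5, |4|->4.5, |2|->2, |3|->3, |1|->1, |7|->10.5
Step 3: Attach original signs; sum ranks with positive sign and with negative sign.
W+ = 10.5 + 6.5 + 8.5 + 2 + 3 + 1 + 10.5 = 42
W- = 4.5 + 8.5 + 6.5 + 4.5 = 24
(Check: W+ + W- = 66 should equal n(n+1)/2 = 66.)
Step 4: Test statistic W = min(W+, W-) = 24.
Step 5: Ties in |d|, so use the tie-corrected normal approximation.
        E[W] = n(n+1)/4 = 11*12/4 = 33.
        Tie groups: |d|=4 (t=2), |d|=5 (t=2), |d|=6 (t=2), |d|=7 (t=2); sum(t^3 - t) = 24.
        Var[W] = n(n+1)(2n+1)/24 - sum(t^3-t)/48 = 3036/24 - 24/48 = 126.
        z = (W - E[W]) / sqrt(Var[W]) = (24 - 33) / 11.2250 = -0.8018.
        Two-sided p = 2*Phi(z) = 0.422678.
Step 6: alpha = 0.1. fail to reject H0.

W+ = 42, W- = 24, W = min = 24, p = 0.422678, fail to reject H0.


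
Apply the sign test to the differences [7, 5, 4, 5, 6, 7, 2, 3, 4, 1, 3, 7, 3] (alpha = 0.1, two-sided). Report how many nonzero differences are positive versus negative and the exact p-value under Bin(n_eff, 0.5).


Step 1: Discard zero differences. Original n = 13; n_eff = number of nonzero differences = 13.
Nonzero differences (with sign): +7, +5, +4, +5, +6, +7, +2, +3, +4, +1, +3, +7, +3
Step 2: Count signs: positive = 13, negative = 0.
Step 3: Under H0: P(positive) = 0.5, so the number of positives S ~ Bin(13, 0.5).
Step 4: Two-sided exact p-value = sum of Bin(13,0.5) probabilities at or below the observed probability = 0.000244.
Step 5: alpha = 0.1. reject H0.

n_eff = 13, pos = 13, neg = 0, p = 0.000244, reject H0.


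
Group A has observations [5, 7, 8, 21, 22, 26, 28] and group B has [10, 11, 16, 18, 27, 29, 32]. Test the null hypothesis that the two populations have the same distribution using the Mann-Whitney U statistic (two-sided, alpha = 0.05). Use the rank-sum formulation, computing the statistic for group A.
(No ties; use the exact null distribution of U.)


Step 1: Combine and sort all 14 observations; assign midranks.
sorted (value, group): (5,X), (7,X), (8,X), (10,Y), (11,Y), (16,Y), (18,Y), (21,X), (22,X), (26,X), (27,Y), (28,X), (29,Y), (32,Y)
ranks: 5->1, 7->2, 8->3, 10->4, 11->5, 16->6, 18->7, 21->8, 22->9, 26->10, 27->11, 28->12, 29->13, 32->14
Step 2: Rank sum for X: R1 = 1 + 2 + 3 + 8 + 9 + 10 + 12 = 45.
Step 3: U_X = R1 - n1(n1+1)/2 = 45 - 7*8/2 = 45 - 28 = 17.
       U_Y = n1*n2 - U_X = 49 - 17 = 32.
Step 4: No ties, so the exact null distribution of U (based on enumerating the C(14,7) = 3432 equally likely rank assignments) gives the two-sided p-value.
Step 5: p-value = 0.382867; compare to alpha = 0.05. fail to reject H0.

U_X = 17, p = 0.382867, fail to reject H0 at alpha = 0.05.
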